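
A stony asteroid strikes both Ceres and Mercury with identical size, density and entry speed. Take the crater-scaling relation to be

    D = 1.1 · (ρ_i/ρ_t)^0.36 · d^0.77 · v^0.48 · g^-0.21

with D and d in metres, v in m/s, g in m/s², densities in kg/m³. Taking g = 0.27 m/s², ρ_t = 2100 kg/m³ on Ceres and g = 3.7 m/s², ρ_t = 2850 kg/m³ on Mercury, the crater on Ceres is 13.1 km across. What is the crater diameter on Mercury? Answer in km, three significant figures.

D ≈ 6.77 km

The impactor-only factors (d, v, ρ_i) cancel in the ratio, leaving D_Mercury/D_Ceres = (g_Mercury/g_Ceres)^-0.21 · (ρ_t,Ceres/ρ_t,Mercury)^0.36.
(3.7/0.27)^-0.21 = 13.70^-0.21 = 0.5771
(2100/2850)^0.36 = 0.7368^0.36 = 0.8959
Ratio = 0.5771 × 0.8959 = 0.5170
D_Mercury = 0.5170 × 13.1 km = 6.77 km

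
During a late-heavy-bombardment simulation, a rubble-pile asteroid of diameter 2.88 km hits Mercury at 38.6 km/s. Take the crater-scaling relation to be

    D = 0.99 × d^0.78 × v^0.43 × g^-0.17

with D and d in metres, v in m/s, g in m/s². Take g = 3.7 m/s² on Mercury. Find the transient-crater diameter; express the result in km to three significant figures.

D ≈ 37.1 km

In SI units: d = 2880 m, v = 38600 m/s.
d^0.78 = 2880^0.78 = 499.3
v^0.43 = 38600^0.43 = 93.81
g^-0.17 = 3.7^-0.17 = 0.8006
D = 0.99 × 499.3 × 93.81 × 0.8006 = 37125 m
   = 37.12 km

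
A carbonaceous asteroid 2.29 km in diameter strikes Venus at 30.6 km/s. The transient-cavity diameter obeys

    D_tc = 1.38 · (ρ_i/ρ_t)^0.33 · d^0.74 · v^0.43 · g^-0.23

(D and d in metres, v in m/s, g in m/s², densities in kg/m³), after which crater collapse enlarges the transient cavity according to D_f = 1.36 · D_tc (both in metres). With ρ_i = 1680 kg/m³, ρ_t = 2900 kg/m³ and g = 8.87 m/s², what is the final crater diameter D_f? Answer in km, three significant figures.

D_f ≈ 24.7 km

In SI: d = 2290 m, v = 30600 m/s.
(ρ_i/ρ_t)^0.33 = (1680/2900)^0.33 = 0.8351
d^0.74 = 2290^0.74 = 306.4
v^0.43 = 30600^0.43 = 84.89
g^-0.23 = 8.87^-0.23 = 0.6053
D_tc = 1.38 × 0.8351 × 306.4 × 84.89 × 0.6053 = 18140 m
D_f = 1.36 × 18140 = 24670 m
     = 24.67 km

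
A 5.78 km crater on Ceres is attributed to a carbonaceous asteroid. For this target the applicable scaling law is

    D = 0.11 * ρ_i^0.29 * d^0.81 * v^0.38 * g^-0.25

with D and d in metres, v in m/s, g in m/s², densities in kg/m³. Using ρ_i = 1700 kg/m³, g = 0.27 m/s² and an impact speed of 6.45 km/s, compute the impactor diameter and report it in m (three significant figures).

Rearranging for d: d = [D / (0.11 · 1700^0.29 · 6450^0.38 · 0.27^-0.25)]^(1/0.81).
D = 5780 m.
1700^0.29 = 8.646
6450^0.38 = 28.03
0.27^-0.25 = 1.387
Denominator = 0.11 × 8.646 × 28.03 × 1.387 = 36.97
D / 36.97 = 5780 / 36.97 = 156.3
d = 156.3^(1/0.81) = 156.3^1.2346 = 511.3 m

d ≈ 511 m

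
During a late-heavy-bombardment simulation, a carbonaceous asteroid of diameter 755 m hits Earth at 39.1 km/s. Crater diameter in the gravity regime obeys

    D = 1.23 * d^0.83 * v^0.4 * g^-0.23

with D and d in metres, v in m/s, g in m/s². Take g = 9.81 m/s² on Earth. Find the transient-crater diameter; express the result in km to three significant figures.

In SI units: v = 39100 m/s.
d^0.83 = 755^0.83 = 244.7
v^0.4 = 39100^0.4 = 68.69
g^-0.23 = 9.81^-0.23 = 0.5914
D = 1.23 × 244.7 × 68.69 × 0.5914 = 12227 m
   = 12.23 km

D ≈ 12.2 km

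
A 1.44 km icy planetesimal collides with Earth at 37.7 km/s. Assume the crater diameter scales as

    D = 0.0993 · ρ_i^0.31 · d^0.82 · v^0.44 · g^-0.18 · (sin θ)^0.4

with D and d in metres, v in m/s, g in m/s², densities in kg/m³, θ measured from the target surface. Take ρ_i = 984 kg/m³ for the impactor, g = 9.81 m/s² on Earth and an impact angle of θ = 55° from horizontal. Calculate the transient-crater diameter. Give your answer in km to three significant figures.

D ≈ 20.7 km

In SI units: d = 1440 m, v = 37700 m/s.
ρ_i^0.31 = 984^0.31 = 8.469
d^0.82 = 1440^0.82 = 388.9
v^0.44 = 37700^0.44 = 103.2
g^-0.18 = 9.81^-0.18 = 0.6630
(sin 55°)^0.4 = 0.8192^0.4 = 0.9233
D = 0.0993 × 8.469 × 388.9 × 103.2 × 0.6630 × 0.9233 = 20661 m
   = 20.66 km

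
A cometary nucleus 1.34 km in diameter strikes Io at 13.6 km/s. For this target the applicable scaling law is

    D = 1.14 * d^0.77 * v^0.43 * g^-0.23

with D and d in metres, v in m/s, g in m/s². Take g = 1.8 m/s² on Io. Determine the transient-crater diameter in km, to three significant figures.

In SI units: d = 1340 m, v = 13600 m/s.
d^0.77 = 1340^0.77 = 255.8
v^0.43 = 13600^0.43 = 59.90
g^-0.23 = 1.8^-0.23 = 0.8735
D = 1.14 × 255.8 × 59.90 × 0.8735 = 15258 m
   = 15.26 km

D ≈ 15.3 km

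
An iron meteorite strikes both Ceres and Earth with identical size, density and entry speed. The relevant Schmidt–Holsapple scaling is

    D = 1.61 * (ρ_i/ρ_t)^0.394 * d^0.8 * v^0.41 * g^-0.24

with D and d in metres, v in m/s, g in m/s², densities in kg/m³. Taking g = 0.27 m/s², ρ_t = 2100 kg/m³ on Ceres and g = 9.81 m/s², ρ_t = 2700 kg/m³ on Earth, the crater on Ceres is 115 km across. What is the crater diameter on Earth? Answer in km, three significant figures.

D ≈ 44.0 km

The impactor-only factors (d, v, ρ_i) cancel in the ratio, leaving D_Earth/D_Ceres = (g_Earth/g_Ceres)^-0.24 · (ρ_t,Ceres/ρ_t,Earth)^0.394.
(9.81/0.27)^-0.24 = 36.33^-0.24 = 0.4222
(2100/2700)^0.394 = 0.7778^0.394 = 0.9057
Ratio = 0.4222 × 0.9057 = 0.3824
D_Earth = 0.3824 × 115 km = 44.0 km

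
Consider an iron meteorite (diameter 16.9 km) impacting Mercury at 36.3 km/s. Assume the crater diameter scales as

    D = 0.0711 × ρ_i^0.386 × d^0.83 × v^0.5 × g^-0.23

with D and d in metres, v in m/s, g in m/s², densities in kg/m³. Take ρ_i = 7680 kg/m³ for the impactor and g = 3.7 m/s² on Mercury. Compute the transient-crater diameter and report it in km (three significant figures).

D ≈ 1020 km

In SI units: d = 16900 m, v = 36300 m/s.
ρ_i^0.386 = 7680^0.386 = 31.60
d^0.83 = 16900^0.83 = 3230
v^0.5 = 36300^0.5 = 190.5
g^-0.23 = 3.7^-0.23 = 0.7401
D = 0.0711 × 31.60 × 3230 × 190.5 × 0.7401 = 1.023 × 10^6 m
   = 1023 km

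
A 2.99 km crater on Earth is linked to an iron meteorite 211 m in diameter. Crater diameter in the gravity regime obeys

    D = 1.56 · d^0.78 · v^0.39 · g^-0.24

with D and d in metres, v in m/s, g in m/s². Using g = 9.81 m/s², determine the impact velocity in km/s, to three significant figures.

v ≈ 23.9 km/s

Rearranging for v: v = [D / (1.56 · 211^0.78 · 9.81^-0.24)]^(1/0.39).
D = 2990 m.
211^0.78 = 65.00
9.81^-0.24 = 0.5781
Denominator = 1.56 × 65.00 × 0.5781 = 58.62
D / 58.62 = 2990 / 58.62 = 51.01
v = 51.01^(1/0.39) = 51.01^2.5641 = 23911 m/s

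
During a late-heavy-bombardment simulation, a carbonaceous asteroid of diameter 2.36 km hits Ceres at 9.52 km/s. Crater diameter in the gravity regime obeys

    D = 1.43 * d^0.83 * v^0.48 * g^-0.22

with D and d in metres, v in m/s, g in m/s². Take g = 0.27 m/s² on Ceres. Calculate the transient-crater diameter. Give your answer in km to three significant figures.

In SI units: d = 2360 m, v = 9520 m/s.
d^0.83 = 2360^0.83 = 630.3
v^0.48 = 9520^0.48 = 81.24
g^-0.22 = 0.27^-0.22 = 1.334
D = 1.43 × 630.3 × 81.24 × 1.334 = 97681 m
   = 97.68 km

D ≈ 97.7 km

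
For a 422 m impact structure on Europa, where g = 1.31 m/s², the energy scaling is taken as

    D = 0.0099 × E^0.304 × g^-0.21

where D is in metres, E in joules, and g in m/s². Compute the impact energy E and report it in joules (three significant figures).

E ≈ 2.04 × 10^15 J

Rearranging: E = [D / (0.0099 · g^-0.21)]^(1/0.304).
g^-0.21 = 1.31^-0.21 = 0.9449
D / (0.0099 × 0.9449) = 422 / (9.355 × 10^-3) = 4.511 × 10^4
E = (4.511 × 10^4)^3.2895 = 2.043 × 10^15 J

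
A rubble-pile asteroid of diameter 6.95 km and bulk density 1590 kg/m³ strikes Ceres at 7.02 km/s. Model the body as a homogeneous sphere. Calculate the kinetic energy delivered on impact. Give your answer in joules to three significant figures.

d = 6950 m; v = 7020 m/s.
Mass m = (π/6) ρ d³ = (π/6) × 1590 × (6950)³ = 2.795 × 10^14 kg
E = ½ m v² = 0.5 × 2.795 × 10^14 × (7020)² = 6.887 × 10^21 J

E ≈ 6.89 × 10^21 J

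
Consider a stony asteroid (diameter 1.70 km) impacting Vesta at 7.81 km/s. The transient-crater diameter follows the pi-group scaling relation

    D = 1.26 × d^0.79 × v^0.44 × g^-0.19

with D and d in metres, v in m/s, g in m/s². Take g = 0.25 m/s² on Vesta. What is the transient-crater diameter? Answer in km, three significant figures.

D ≈ 30.2 km

In SI units: d = 1700 m, v = 7810 m/s.
d^0.79 = 1700^0.79 = 356.5
v^0.44 = 7810^0.44 = 51.61
g^-0.19 = 0.25^-0.19 = 1.301
D = 1.26 × 356.5 × 51.61 × 1.301 = 30161 m
   = 30.16 km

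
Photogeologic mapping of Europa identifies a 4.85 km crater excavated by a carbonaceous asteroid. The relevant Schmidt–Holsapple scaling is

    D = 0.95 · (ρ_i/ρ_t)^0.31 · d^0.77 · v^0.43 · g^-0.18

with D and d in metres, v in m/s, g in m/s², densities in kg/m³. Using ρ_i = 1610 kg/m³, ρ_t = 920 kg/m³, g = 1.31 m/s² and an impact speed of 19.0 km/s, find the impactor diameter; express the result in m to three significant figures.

Rearranging for d: d = [D / (0.95 · (1610/920)^0.31 · 19000^0.43 · 1.31^-0.18)]^(1/0.77).
D = 4850 m.
(1610/920)^0.31 = 1.189
19000^0.43 = 69.16
1.31^-0.18 = 0.9526
Denominator = 0.95 × 1.189 × 69.16 × 0.9526 = 74.42
D / 74.42 = 4850 / 74.42 = 65.17
d = 65.17^(1/0.77) = 65.17^1.2987 = 226.9 m

d ≈ 227 m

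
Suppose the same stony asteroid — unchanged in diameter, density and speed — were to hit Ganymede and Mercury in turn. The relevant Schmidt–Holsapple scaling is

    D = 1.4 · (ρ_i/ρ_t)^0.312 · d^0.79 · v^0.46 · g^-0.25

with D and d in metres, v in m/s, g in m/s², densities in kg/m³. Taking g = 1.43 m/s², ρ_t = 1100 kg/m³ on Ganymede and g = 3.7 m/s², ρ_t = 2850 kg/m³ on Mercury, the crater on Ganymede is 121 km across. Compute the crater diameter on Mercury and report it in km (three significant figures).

D ≈ 70.9 km

The impactor-only factors (d, v, ρ_i) cancel in the ratio, leaving D_Mercury/D_Ganymede = (g_Mercury/g_Ganymede)^-0.25 · (ρ_t,Ganymede/ρ_t,Mercury)^0.312.
(3.7/1.43)^-0.25 = 2.587^-0.25 = 0.7885
(1100/2850)^0.312 = 0.3860^0.312 = 0.7430
Ratio = 0.7885 × 0.7430 = 0.5859
D_Mercury = 0.5859 × 121 km = 70.9 km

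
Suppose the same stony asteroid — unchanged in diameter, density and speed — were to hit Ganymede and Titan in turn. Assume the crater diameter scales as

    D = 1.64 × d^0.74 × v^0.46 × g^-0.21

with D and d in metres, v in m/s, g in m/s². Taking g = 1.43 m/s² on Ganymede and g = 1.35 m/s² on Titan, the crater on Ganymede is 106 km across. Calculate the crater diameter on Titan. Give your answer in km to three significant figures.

All impactor-dependent factors cancel in the ratio, leaving D_Titan/D_Ganymede = (g_Titan/g_Ganymede)^-0.21.
(1.35/1.43)^-0.21 = 0.9441^-0.21 = 1.012
D_Titan = 1.012 × 106 km = 107 km

D ≈ 107 km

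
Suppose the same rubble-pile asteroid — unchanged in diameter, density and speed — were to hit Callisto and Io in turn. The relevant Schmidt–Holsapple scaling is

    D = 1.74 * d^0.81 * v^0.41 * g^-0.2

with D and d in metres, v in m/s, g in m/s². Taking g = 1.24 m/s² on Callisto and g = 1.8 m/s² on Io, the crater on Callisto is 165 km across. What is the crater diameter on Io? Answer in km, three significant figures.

All impactor-dependent factors cancel in the ratio, leaving D_Io/D_Callisto = (g_Io/g_Callisto)^-0.2.
(1.8/1.24)^-0.2 = 1.452^-0.2 = 0.9281
D_Io = 0.9281 × 165 km = 153 km

D ≈ 153 km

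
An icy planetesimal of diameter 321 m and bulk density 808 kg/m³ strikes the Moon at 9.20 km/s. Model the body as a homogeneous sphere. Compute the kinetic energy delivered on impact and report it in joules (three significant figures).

v = 9200 m/s.
Mass m = (π/6) ρ d³ = (π/6) × 808 × (321)³ = 1.399 × 10^10 kg
E = ½ m v² = 0.5 × 1.399 × 10^10 × (9200)² = 5.921 × 10^17 J

E ≈ 5.92 × 10^17 J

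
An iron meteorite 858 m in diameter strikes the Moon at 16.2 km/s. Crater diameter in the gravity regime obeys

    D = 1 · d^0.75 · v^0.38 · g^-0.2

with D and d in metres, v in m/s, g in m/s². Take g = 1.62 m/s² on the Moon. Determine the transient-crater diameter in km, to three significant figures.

D ≈ 5.73 km

In SI units: v = 16200 m/s.
d^0.75 = 858^0.75 = 158.5
v^0.38 = 16200^0.38 = 39.78
g^-0.2 = 1.62^-0.2 = 0.9080
D = 1 × 158.5 × 39.78 × 0.9080 = 5725 m
   = 5.725 km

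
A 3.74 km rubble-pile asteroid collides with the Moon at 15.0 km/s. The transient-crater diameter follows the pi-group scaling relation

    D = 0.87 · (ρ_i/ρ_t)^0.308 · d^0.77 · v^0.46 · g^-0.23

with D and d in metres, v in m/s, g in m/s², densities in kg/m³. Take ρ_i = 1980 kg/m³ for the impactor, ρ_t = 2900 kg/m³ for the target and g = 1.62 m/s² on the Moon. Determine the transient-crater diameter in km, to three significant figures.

D ≈ 32.5 km

In SI units: d = 3740 m, v = 15000 m/s.
(ρ_i/ρ_t)^0.308 = (1980/2900)^0.308 = 0.8891
d^0.77 = 3740^0.77 = 563.8
v^0.46 = 15000^0.46 = 83.37
g^-0.23 = 1.62^-0.23 = 0.8950
D = 0.87 × 0.8891 × 563.8 × 83.37 × 0.8950 = 32541 m
   = 32.54 km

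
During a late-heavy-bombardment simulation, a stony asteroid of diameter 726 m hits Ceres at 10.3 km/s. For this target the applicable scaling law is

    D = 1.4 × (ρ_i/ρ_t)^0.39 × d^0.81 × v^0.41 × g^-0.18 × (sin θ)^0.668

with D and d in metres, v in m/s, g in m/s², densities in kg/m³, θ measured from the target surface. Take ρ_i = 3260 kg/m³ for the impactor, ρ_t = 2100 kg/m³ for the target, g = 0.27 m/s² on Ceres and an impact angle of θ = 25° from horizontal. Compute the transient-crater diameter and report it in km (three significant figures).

D ≈ 10.9 km

In SI units: v = 10300 m/s.
(ρ_i/ρ_t)^0.39 = (3260/2100)^0.39 = 1.187
d^0.81 = 726^0.81 = 207.7
v^0.41 = 10300^0.41 = 44.18
g^-0.18 = 0.27^-0.18 = 1.266
(sin 25°)^0.668 = 0.4226^0.668 = 0.5625
D = 1.4 × 1.187 × 207.7 × 44.18 × 1.266 × 0.5625 = 10859 m
   = 10.86 km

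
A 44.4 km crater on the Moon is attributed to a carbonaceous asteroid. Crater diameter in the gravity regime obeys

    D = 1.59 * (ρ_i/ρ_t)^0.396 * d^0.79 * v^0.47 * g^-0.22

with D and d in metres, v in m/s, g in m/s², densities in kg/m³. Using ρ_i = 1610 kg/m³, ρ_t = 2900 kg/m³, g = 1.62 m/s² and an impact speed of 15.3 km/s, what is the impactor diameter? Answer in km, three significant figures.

d ≈ 2.11 km

Rearranging for d: d = [D / (1.59 · (1610/2900)^0.396 · 15300^0.47 · 1.62^-0.22)]^(1/0.79).
D = 44400 m.
(1610/2900)^0.396 = 0.7921
15300^0.47 = 92.64
1.62^-0.22 = 0.8993
Denominator = 1.59 × 0.7921 × 92.64 × 0.8993 = 104.9
D / 104.9 = 44400 / 104.9 = 423.3
d = 423.3^(1/0.79) = 423.3^1.2658 = 2113 m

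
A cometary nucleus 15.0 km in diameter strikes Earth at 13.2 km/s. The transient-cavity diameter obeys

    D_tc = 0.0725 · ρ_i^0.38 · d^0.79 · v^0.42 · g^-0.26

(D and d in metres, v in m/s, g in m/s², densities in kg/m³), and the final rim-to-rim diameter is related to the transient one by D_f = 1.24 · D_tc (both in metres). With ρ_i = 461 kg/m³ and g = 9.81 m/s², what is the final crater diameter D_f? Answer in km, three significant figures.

D_f ≈ 54.7 km

In SI: d = 15000 m, v = 13200 m/s.
ρ_i^0.38 = 461^0.38 = 10.29
d^0.79 = 15000^0.79 = 1991
v^0.42 = 13200^0.42 = 53.78
g^-0.26 = 9.81^-0.26 = 0.5523
D_tc = 0.0725 × 10.29 × 1991 × 53.78 × 0.5523 = 44120 m
D_f = 1.24 × 44120 = 54709 m
     = 54.71 km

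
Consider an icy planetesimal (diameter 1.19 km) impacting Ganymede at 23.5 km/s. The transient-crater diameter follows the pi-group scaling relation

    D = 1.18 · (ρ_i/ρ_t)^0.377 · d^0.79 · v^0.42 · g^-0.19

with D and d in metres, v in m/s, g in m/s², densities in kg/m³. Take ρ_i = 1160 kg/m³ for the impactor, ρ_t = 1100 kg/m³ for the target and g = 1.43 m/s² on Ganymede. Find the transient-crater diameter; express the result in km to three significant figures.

D ≈ 20.7 km

In SI units: d = 1190 m, v = 23500 m/s.
(ρ_i/ρ_t)^0.377 = (1160/1100)^0.377 = 1.020
d^0.79 = 1190^0.79 = 269.0
v^0.42 = 23500^0.42 = 68.52
g^-0.19 = 1.43^-0.19 = 0.9343
D = 1.18 × 1.020 × 269.0 × 68.52 × 0.9343 = 20727 m
   = 20.73 km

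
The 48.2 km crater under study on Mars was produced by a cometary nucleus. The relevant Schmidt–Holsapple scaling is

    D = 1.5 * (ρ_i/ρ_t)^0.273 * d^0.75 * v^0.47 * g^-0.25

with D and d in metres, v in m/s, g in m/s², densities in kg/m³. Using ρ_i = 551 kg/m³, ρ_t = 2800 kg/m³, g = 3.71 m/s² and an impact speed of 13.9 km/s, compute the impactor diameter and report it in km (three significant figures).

Rearranging for d: d = [D / (1.5 · (551/2800)^0.273 · 13900^0.47 · 3.71^-0.25)]^(1/0.75).
D = 48200 m.
(551/2800)^0.273 = 0.6416
13900^0.47 = 88.56
3.71^-0.25 = 0.7205
Denominator = 1.5 × 0.6416 × 88.56 × 0.7205 = 61.41
D / 61.41 = 48200 / 61.41 = 784.9
d = 784.9^(1/0.75) = 784.9^1.3333 = 7239 m

d ≈ 7.24 km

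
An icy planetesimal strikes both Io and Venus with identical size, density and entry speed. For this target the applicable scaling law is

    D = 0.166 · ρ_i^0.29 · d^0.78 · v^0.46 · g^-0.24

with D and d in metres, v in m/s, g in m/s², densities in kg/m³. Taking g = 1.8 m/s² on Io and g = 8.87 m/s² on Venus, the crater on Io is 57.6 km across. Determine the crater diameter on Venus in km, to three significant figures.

All impactor-dependent factors cancel in the ratio, leaving D_Venus/D_Io = (g_Venus/g_Io)^-0.24.
(8.87/1.8)^-0.24 = 4.928^-0.24 = 0.6820
D_Venus = 0.6820 × 57.6 km = 39.3 km

D ≈ 39.3 km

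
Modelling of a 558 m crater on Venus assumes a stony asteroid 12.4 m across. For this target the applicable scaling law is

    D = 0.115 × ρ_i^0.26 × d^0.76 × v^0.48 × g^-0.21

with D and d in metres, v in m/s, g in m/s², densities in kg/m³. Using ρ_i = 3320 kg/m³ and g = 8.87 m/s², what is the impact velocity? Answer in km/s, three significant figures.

Rearranging for v: v = [D / (0.115 · 3320^0.26 · 12.4^0.76 · 8.87^-0.21)]^(1/0.48).
3320^0.26 = 8.232
12.4^0.76 = 6.776
8.87^-0.21 = 0.6323
Denominator = 0.115 × 8.232 × 6.776 × 0.6323 = 4.056
D / 4.056 = 558 / 4.056 = 137.6
v = 137.6^(1/0.48) = 137.6^2.0833 = 28535 m/s

v ≈ 28.5 km/s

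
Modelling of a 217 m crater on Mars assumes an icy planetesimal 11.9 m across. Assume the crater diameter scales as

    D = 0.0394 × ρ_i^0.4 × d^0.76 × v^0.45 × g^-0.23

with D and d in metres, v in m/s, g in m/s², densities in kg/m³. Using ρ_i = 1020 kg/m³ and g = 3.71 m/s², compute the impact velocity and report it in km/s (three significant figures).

Rearranging for v: v = [D / (0.0394 · 1020^0.4 · 11.9^0.76 · 3.71^-0.23)]^(1/0.45).
1020^0.4 = 15.97
11.9^0.76 = 6.568
3.71^-0.23 = 0.7397
Denominator = 0.0394 × 15.97 × 6.568 × 0.7397 = 3.057
D / 3.057 = 217 / 3.057 = 70.98
v = 70.98^(1/0.45) = 70.98^2.2222 = 12990 m/s

v ≈ 13.0 km/s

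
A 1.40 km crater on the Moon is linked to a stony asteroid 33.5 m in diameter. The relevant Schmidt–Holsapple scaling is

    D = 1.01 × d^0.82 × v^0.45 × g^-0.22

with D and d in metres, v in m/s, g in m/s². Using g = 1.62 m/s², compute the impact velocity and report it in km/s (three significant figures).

Rearranging for v: v = [D / (1.01 · 33.5^0.82 · 1.62^-0.22)]^(1/0.45).
D = 1400 m.
33.5^0.82 = 17.80
1.62^-0.22 = 0.8993
Denominator = 1.01 × 17.80 × 0.8993 = 16.17
D / 16.17 = 1400 / 16.17 = 86.58
v = 86.58^(1/0.45) = 86.58^2.2222 = 20199 m/s

v ≈ 20.2 km/s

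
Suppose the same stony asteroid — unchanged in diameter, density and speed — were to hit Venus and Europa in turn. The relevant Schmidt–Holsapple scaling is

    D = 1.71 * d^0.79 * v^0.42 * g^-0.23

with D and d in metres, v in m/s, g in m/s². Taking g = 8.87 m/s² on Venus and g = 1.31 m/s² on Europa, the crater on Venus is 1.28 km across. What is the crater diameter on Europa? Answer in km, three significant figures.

All impactor-dependent factors cancel in the ratio, leaving D_Europa/D_Venus = (g_Europa/g_Venus)^-0.23.
(1.31/8.87)^-0.23 = 0.1477^-0.23 = 1.553
D_Europa = 1.553 × 1.28 km = 1.99 km

D ≈ 1.99 km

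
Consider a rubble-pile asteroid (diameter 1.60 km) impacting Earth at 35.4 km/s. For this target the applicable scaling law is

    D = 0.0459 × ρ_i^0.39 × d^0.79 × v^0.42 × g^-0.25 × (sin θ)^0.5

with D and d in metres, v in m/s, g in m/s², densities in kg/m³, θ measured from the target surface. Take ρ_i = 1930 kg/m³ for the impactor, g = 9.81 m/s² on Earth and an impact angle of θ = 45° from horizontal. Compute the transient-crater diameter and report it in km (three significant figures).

D ≈ 11.5 km

In SI units: d = 1600 m, v = 35400 m/s.
ρ_i^0.39 = 1930^0.39 = 19.11
d^0.79 = 1600^0.79 = 339.8
v^0.42 = 35400^0.42 = 81.39
g^-0.25 = 9.81^-0.25 = 0.5650
(sin 45°)^0.5 = 0.7071^0.5 = 0.8409
D = 0.0459 × 19.11 × 339.8 × 81.39 × 0.5650 × 0.8409 = 11526 m
   = 11.53 km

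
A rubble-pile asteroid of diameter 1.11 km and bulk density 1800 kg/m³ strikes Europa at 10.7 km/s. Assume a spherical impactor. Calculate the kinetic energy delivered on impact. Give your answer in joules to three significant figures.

d = 1110 m; v = 10700 m/s.
Mass m = (π/6) ρ d³ = (π/6) × 1800 × (1110)³ = 1.289 × 10^12 kg
E = ½ m v² = 0.5 × 1.289 × 10^12 × (10700)² = 7.379 × 10^19 J

E ≈ 7.38 × 10^19 J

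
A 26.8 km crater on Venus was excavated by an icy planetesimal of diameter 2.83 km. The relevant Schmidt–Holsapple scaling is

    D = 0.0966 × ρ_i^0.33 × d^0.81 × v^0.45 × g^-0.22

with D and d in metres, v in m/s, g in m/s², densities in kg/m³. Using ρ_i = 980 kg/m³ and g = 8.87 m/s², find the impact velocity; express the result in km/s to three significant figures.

v ≈ 14.2 km/s

Rearranging for v: v = [D / (0.0966 · 980^0.33 · 2830^0.81 · 8.87^-0.22)]^(1/0.45).
D = 26800 m.
980^0.33 = 9.707
2830^0.81 = 625.1
8.87^-0.22 = 0.6187
Denominator = 0.0966 × 9.707 × 625.1 × 0.6187 = 362.7
D / 362.7 = 26800 / 362.7 = 73.89
v = 73.89^(1/0.45) = 73.89^2.2222 = 14203 m/s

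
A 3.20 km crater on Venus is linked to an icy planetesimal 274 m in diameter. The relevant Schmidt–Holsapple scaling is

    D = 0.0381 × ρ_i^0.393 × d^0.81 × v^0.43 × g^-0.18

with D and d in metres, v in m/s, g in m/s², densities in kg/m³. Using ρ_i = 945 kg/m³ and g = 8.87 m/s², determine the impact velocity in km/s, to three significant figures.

v ≈ 34.4 km/s

Rearranging for v: v = [D / (0.0381 · 945^0.393 · 274^0.81 · 8.87^-0.18)]^(1/0.43).
D = 3200 m.
945^0.393 = 14.77
274^0.81 = 94.31
8.87^-0.18 = 0.6751
Denominator = 0.0381 × 14.77 × 94.31 × 0.6751 = 35.83
D / 35.83 = 3200 / 35.83 = 89.31
v = 89.31^(1/0.43) = 89.31^2.3256 = 34436 m/s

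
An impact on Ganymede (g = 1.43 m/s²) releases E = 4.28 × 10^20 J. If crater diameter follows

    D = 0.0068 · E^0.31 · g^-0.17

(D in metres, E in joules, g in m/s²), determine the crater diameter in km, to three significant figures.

D ≈ 15.9 km

E^0.31 = (4.28 × 10^20)^0.31 = 2.487 × 10^6
g^-0.17 = 1.43^-0.17 = 0.9410
D = 0.0068 × 2.487 × 10^6 × 0.9410 = 15914 m
   = 15.91 km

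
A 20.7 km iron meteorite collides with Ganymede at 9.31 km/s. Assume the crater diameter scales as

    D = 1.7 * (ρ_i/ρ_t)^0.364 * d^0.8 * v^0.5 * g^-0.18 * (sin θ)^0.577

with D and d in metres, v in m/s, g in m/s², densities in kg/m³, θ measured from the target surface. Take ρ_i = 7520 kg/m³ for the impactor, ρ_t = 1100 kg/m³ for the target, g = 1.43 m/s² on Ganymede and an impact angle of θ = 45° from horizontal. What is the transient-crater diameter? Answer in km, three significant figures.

In SI units: d = 20700 m, v = 9310 m/s.
(ρ_i/ρ_t)^0.364 = (7520/1100)^0.364 = 2.013
d^0.8 = 20700^0.8 = 2836
v^0.5 = 9310^0.5 = 96.49
g^-0.18 = 1.43^-0.18 = 0.9376
(sin 45°)^0.577 = 0.7071^0.577 = 0.8187
D = 1.7 × 2.013 × 2836 × 96.49 × 0.9376 × 0.8187 = 7.188 × 10^5 m
   = 718.8 km

D ≈ 719 km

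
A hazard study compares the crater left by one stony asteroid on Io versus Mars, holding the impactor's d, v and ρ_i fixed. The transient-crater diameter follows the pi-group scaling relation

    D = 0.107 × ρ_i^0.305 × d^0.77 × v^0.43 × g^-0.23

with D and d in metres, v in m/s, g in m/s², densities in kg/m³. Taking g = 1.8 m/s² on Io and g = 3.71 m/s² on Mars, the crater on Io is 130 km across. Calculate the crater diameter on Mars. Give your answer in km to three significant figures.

All impactor-dependent factors cancel in the ratio, leaving D_Mars/D_Io = (g_Mars/g_Io)^-0.23.
(3.71/1.8)^-0.23 = 2.061^-0.23 = 0.8468
D_Mars = 0.8468 × 130 km = 110 km

D ≈ 110 km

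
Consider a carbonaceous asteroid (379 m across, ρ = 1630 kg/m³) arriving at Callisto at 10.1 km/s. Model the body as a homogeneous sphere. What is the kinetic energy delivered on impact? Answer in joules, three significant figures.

E ≈ 2.37 × 10^18 J

v = 10100 m/s.
Mass m = (π/6) ρ d³ = (π/6) × 1630 × (379)³ = 4.646 × 10^10 kg
E = ½ m v² = 0.5 × 4.646 × 10^10 × (10100)² = 2.370 × 10^18 J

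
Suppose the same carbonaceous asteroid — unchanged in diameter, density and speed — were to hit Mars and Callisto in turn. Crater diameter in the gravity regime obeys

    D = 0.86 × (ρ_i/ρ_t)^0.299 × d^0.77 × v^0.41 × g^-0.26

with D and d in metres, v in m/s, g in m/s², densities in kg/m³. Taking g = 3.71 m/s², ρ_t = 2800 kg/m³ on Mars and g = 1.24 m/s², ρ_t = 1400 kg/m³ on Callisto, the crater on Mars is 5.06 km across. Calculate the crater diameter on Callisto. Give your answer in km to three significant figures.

The impactor-only factors (d, v, ρ_i) cancel in the ratio, leaving D_Callisto/D_Mars = (g_Callisto/g_Mars)^-0.26 · (ρ_t,Mars/ρ_t,Callisto)^0.299.
(1.24/3.71)^-0.26 = 0.3342^-0.26 = 1.330
(2800/1400)^0.299 = 2.000^0.299 = 1.230
Ratio = 1.330 × 1.230 = 1.636
D_Callisto = 1.636 × 5.06 km = 8.28 km

D ≈ 8.28 km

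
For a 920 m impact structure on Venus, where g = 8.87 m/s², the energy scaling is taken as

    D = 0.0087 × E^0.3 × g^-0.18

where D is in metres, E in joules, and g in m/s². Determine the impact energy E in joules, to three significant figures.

E ≈ 2.07 × 10^17 J

Rearranging: E = [D / (0.0087 · g^-0.18)]^(1/0.3).
g^-0.18 = 8.87^-0.18 = 0.6751
D / (0.0087 × 0.6751) = 920 / (5.873 × 10^-3) = 1.566 × 10^5
E = (1.566 × 10^5)^3.3333 = 2.069 × 10^17 J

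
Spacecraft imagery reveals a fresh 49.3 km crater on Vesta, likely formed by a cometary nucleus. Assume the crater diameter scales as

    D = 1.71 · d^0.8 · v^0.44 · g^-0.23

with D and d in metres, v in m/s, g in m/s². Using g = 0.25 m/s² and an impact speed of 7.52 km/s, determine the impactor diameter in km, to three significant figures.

Rearranging for d: d = [D / (1.71 · 7520^0.44 · 0.25^-0.23)]^(1/0.8).
D = 49300 m.
7520^0.44 = 50.76
0.25^-0.23 = 1.376
Denominator = 1.71 × 50.76 × 1.376 = 119.4
D / 119.4 = 49300 / 119.4 = 412.9
d = 412.9^(1/0.8) = 412.9^1.25 = 1861 m

d ≈ 1.86 km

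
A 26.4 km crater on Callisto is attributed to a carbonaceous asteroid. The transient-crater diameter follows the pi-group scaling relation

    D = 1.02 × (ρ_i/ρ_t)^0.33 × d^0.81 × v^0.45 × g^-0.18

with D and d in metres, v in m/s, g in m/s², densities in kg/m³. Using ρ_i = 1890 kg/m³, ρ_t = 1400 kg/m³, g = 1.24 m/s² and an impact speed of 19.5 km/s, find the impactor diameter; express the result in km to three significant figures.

d ≈ 1.08 km

Rearranging for d: d = [D / (1.02 · (1890/1400)^0.33 · 19500^0.45 · 1.24^-0.18)]^(1/0.81).
D = 26400 m.
(1890/1400)^0.33 = 1.104
19500^0.45 = 85.21
1.24^-0.18 = 0.9620
Denominator = 1.02 × 1.104 × 85.21 × 0.9620 = 92.31
D / 92.31 = 26400 / 92.31 = 286.0
d = 286.0^(1/0.81) = 286.0^1.2346 = 1078 m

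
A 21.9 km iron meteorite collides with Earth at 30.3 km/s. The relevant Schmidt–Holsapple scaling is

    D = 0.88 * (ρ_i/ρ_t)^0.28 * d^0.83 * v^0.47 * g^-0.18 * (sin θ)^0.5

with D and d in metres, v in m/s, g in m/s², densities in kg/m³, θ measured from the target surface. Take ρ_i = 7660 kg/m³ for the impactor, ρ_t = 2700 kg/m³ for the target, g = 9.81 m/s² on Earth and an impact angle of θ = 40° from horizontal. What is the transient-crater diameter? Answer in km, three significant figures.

D ≈ 320 km

In SI units: d = 21900 m, v = 30300 m/s.
(ρ_i/ρ_t)^0.28 = (7660/2700)^0.28 = 1.339
d^0.83 = 21900^0.83 = 4005
v^0.47 = 30300^0.47 = 127.7
g^-0.18 = 9.81^-0.18 = 0.6630
(sin 40°)^0.5 = 0.6428^0.5 = 0.8017
D = 0.88 × 1.339 × 4005 × 127.7 × 0.6630 × 0.8017 = 3.203 × 10^5 m
   = 320.3 km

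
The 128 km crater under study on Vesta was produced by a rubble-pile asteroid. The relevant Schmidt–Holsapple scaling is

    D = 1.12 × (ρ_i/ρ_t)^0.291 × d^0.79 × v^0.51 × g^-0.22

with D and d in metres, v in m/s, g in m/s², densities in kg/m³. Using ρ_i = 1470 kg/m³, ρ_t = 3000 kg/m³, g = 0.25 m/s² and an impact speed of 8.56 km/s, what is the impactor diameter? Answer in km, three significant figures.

d ≈ 6.46 km

Rearranging for d: d = [D / (1.12 · (1470/3000)^0.291 · 8560^0.51 · 0.25^-0.22)]^(1/0.79).
D = 128000 m.
(1470/3000)^0.291 = 0.8125
8560^0.51 = 101.3
0.25^-0.22 = 1.357
Denominator = 1.12 × 0.8125 × 101.3 × 1.357 = 125.1
D / 125.1 = 128000 / 125.1 = 1023
d = 1023^(1/0.79) = 1023^1.2658 = 6455 m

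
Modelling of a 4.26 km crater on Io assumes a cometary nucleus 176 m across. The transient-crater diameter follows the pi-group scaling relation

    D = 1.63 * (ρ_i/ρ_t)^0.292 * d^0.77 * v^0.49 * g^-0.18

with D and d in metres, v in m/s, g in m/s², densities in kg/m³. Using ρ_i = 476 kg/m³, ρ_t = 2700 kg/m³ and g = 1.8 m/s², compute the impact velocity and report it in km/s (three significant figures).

Rearranging for v: v = [D / (1.63 · (476/2700)^0.292 · 176^0.77 · 1.8^-0.18)]^(1/0.49).
D = 4260 m.
(476/2700)^0.292 = 0.6024
176^0.77 = 53.59
1.8^-0.18 = 0.8996
Denominator = 1.63 × 0.6024 × 53.59 × 0.8996 = 47.34
D / 47.34 = 4260 / 47.34 = 89.99
v = 89.99^(1/0.49) = 89.99^2.0408 = 9730 m/s

v ≈ 9.73 km/s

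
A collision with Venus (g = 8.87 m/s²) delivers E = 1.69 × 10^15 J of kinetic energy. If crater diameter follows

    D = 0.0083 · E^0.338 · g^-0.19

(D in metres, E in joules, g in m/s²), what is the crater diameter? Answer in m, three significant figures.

E^0.338 = (1.69 × 10^15)^0.338 = 1.403 × 10^5
g^-0.19 = 8.87^-0.19 = 0.6605
D = 0.0083 × 1.403 × 10^5 × 0.6605 = 769.1 m

D ≈ 769 m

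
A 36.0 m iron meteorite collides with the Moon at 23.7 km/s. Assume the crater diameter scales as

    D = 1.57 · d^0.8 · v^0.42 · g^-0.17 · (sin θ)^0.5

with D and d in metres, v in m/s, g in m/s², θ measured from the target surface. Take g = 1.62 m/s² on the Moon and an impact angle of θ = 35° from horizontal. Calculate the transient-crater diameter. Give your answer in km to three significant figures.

D ≈ 1.32 km

In SI units: v = 23700 m/s.
d^0.8 = 36^0.8 = 17.58
v^0.42 = 23700^0.42 = 68.77
g^-0.17 = 1.62^-0.17 = 0.9213
(sin 35°)^0.5 = 0.5736^0.5 = 0.7574
D = 1.57 × 17.58 × 68.77 × 0.9213 × 0.7574 = 1324 m
   = 1.324 km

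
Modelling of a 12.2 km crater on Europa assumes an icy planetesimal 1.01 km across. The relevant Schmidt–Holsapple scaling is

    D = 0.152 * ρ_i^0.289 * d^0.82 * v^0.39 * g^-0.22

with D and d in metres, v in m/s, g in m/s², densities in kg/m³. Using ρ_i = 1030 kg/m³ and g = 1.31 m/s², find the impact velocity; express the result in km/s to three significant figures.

Rearranging for v: v = [D / (0.152 · 1030^0.289 · 1010^0.82 · 1.31^-0.22)]^(1/0.39).
D = 12200 m.
1030^0.289 = 7.425
1010^0.82 = 290.8
1.31^-0.22 = 0.9423
Denominator = 0.152 × 7.425 × 290.8 × 0.9423 = 309.3
D / 309.3 = 12200 / 309.3 = 39.44
v = 39.44^(1/0.39) = 39.44^2.5641 = 12364 m/s

v ≈ 12.4 km/s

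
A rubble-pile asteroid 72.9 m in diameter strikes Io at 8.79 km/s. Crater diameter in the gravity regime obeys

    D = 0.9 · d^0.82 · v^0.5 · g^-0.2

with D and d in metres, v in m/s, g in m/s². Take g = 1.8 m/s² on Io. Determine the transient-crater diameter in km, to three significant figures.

In SI units: v = 8790 m/s.
d^0.82 = 72.9^0.82 = 33.69
v^0.5 = 8790^0.5 = 93.75
g^-0.2 = 1.8^-0.2 = 0.8891
D = 0.9 × 33.69 × 93.75 × 0.8891 = 2527 m
   = 2.527 km

D ≈ 2.53 km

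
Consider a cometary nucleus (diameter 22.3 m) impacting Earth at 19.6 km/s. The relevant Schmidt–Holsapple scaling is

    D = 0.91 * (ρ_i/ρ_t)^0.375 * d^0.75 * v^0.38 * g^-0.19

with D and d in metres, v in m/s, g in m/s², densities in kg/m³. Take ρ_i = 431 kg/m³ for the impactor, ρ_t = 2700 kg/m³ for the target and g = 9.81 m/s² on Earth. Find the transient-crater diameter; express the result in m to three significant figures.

D ≈ 130 m

In SI units: v = 19600 m/s.
(ρ_i/ρ_t)^0.375 = (431/2700)^0.375 = 0.5025
d^0.75 = 22.3^0.75 = 10.26
v^0.38 = 19600^0.38 = 42.76
g^-0.19 = 9.81^-0.19 = 0.6480
D = 0.91 × 0.5025 × 10.26 × 42.76 × 0.6480 = 130.0 m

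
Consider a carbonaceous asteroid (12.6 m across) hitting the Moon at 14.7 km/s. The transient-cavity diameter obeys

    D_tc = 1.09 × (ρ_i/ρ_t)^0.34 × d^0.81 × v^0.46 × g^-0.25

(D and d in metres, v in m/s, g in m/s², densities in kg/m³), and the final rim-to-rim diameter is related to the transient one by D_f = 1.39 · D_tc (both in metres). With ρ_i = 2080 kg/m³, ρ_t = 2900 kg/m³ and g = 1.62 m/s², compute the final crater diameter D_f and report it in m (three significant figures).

D_f ≈ 771 m

v = 14700 m/s.
(ρ_i/ρ_t)^0.34 = (2080/2900)^0.34 = 0.8932
d^0.81 = 12.6^0.81 = 7.786
v^0.46 = 14700^0.46 = 82.60
g^-0.25 = 1.62^-0.25 = 0.8864
D_tc = 1.09 × 0.8932 × 7.786 × 82.60 × 0.8864 = 555.0 m
D_f = 1.39 × 555.0 = 771.4 m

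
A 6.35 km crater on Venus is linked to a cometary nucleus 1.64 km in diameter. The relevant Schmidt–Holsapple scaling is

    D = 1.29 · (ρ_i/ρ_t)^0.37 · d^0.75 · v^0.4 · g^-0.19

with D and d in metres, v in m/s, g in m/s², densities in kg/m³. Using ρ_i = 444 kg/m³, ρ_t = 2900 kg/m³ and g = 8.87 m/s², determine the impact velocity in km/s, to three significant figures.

v ≈ 25.5 km/s

Rearranging for v: v = [D / (1.29 · (444/2900)^0.37 · 1640^0.75 · 8.87^-0.19)]^(1/0.4).
D = 6350 m.
(444/2900)^0.37 = 0.4994
1640^0.75 = 257.7
8.87^-0.19 = 0.6605
Denominator = 1.29 × 0.4994 × 257.7 × 0.6605 = 109.7
D / 109.7 = 6350 / 109.7 = 57.89
v = 57.89^(1/0.4) = 57.89^2.5 = 25498 m/s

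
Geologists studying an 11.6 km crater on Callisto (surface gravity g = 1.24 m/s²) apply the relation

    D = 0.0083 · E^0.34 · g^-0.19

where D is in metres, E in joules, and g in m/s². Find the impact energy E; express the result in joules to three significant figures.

E ≈ 1.34 × 10^18 J

Rearranging: E = [D / (0.0083 · g^-0.19)]^(1/0.34).
D = 11600 m.
g^-0.19 = 1.24^-0.19 = 0.9600
D / (0.0083 × 0.9600) = 11600 / (7.968 × 10^-3) = 1.456 × 10^6
E = (1.456 × 10^6)^2.9412 = 1.340 × 10^18 J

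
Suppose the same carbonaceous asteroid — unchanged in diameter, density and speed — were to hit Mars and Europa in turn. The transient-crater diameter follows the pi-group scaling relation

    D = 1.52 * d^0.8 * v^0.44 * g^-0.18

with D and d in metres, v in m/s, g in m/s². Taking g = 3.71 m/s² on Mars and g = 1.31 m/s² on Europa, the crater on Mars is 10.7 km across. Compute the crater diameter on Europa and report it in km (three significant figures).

D ≈ 12.9 km

All impactor-dependent factors cancel in the ratio, leaving D_Europa/D_Mars = (g_Europa/g_Mars)^-0.18.
(1.31/3.71)^-0.18 = 0.3531^-0.18 = 1.206
D_Europa = 1.206 × 10.7 km = 12.9 km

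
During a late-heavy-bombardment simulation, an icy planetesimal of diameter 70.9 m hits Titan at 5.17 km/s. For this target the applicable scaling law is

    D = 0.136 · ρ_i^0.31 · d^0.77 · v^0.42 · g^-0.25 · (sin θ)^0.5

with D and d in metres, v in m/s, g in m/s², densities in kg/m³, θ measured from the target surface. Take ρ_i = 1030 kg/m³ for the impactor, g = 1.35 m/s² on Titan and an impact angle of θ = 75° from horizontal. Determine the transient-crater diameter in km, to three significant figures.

D ≈ 1.03 km

In SI units: v = 5170 m/s.
ρ_i^0.31 = 1030^0.31 = 8.590
d^0.77 = 70.9^0.77 = 26.61
v^0.42 = 5170^0.42 = 36.28
g^-0.25 = 1.35^-0.25 = 0.9277
(sin 75°)^0.5 = 0.9659^0.5 = 0.9828
D = 0.136 × 8.590 × 26.61 × 36.28 × 0.9277 × 0.9828 = 1028 m
   = 1.028 km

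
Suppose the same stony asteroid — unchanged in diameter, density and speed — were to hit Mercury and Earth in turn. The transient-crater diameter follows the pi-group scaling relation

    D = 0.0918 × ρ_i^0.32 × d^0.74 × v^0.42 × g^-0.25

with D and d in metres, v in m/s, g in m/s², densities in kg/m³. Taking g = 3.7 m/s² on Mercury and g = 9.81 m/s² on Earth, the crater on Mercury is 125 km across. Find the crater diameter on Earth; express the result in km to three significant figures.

D ≈ 98.0 km

All impactor-dependent factors cancel in the ratio, leaving D_Earth/D_Mercury = (g_Earth/g_Mercury)^-0.25.
(9.81/3.7)^-0.25 = 2.651^-0.25 = 0.7837
D_Earth = 0.7837 × 125 km = 98.0 km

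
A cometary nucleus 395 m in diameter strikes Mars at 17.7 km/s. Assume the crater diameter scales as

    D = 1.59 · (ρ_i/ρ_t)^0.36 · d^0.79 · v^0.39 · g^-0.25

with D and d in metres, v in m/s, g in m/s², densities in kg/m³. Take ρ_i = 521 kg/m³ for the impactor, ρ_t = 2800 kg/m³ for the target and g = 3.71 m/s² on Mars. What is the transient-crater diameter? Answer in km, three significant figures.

In SI units: v = 17700 m/s.
(ρ_i/ρ_t)^0.36 = (521/2800)^0.36 = 0.5459
d^0.79 = 395^0.79 = 112.5
v^0.39 = 17700^0.39 = 45.36
g^-0.25 = 3.71^-0.25 = 0.7205
D = 1.59 × 0.5459 × 112.5 × 45.36 × 0.7205 = 3191 m
   = 3.191 km

D ≈ 3.19 km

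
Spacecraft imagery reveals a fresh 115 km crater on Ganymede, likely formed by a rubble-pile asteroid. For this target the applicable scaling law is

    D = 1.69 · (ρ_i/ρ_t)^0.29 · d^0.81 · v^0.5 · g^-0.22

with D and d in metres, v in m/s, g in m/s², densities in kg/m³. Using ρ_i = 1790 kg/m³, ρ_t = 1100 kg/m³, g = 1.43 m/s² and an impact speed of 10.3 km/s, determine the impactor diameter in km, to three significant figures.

Rearranging for d: d = [D / (1.69 · (1790/1100)^0.29 · 10300^0.5 · 1.43^-0.22)]^(1/0.81).
D = 115000 m.
(1790/1100)^0.29 = 1.152
10300^0.5 = 101.5
1.43^-0.22 = 0.9243
Denominator = 1.69 × 1.152 × 101.5 × 0.9243 = 182.6
D / 182.6 = 115000 / 182.6 = 629.8
d = 629.8^(1/0.81) = 629.8^1.2346 = 2857 m

d ≈ 2.86 km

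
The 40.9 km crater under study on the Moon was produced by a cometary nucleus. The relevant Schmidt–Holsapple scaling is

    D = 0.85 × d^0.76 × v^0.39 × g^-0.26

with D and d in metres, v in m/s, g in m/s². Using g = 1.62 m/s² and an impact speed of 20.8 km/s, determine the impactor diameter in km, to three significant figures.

Rearranging for d: d = [D / (0.85 · 20800^0.39 · 1.62^-0.26)]^(1/0.76).
D = 40900 m.
20800^0.39 = 48.31
1.62^-0.26 = 0.8821
Denominator = 0.85 × 48.31 × 0.8821 = 36.22
D / 36.22 = 40900 / 36.22 = 1129
d = 1129^(1/0.76) = 1129^1.3158 = 10393 m

d ≈ 10.4 km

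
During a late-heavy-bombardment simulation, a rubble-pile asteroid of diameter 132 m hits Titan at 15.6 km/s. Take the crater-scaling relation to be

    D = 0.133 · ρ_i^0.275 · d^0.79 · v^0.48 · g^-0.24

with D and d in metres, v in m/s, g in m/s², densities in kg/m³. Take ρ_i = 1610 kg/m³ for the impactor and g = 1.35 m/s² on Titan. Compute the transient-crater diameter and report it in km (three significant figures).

D ≈ 4.60 km

In SI units: v = 15600 m/s.
ρ_i^0.275 = 1610^0.275 = 7.619
d^0.79 = 132^0.79 = 47.34
v^0.48 = 15600^0.48 = 103.0
g^-0.24 = 1.35^-0.24 = 0.9305
D = 0.133 × 7.619 × 47.34 × 103.0 × 0.9305 = 4598 m
   = 4.598 km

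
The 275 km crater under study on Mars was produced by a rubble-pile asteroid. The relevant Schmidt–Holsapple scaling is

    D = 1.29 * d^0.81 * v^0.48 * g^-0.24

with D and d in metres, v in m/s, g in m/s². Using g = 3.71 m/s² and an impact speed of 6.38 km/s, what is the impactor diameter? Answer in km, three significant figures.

Rearranging for d: d = [D / (1.29 · 6380^0.48 · 3.71^-0.24)]^(1/0.81).
D = 275000 m.
6380^0.48 = 67.04
3.71^-0.24 = 0.7300
Denominator = 1.29 × 67.04 × 0.7300 = 63.13
D / 63.13 = 275000 / 63.13 = 4356
d = 4356^(1/0.81) = 4356^1.2346 = 31104 m

d ≈ 31.1 km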